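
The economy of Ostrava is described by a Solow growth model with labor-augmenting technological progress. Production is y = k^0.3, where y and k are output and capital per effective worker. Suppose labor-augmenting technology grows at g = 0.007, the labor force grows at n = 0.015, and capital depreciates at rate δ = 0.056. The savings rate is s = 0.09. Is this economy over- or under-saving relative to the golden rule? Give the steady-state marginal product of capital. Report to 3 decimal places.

n + g + δ = 0.015 + 0.007 + 0.056 = 0.078.
Steady-state k*: s·k^0.3 = 0.078·k gives k* = (0.09/0.078)^(1/0.7) ≈ 1.2268.
MPK = 0.3·1.2268^(-0.7) ≈ 0.2600.
MPK > n+g+δ = 0.078, so the economy is dynamically efficient (under-saving).

under-saving; MPK ≈ 0.260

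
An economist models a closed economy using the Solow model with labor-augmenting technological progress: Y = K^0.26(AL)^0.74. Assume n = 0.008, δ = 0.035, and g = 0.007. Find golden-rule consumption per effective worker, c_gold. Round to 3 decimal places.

c_gold ≈ 1.321

Capital per effective worker breaks even when investment replaces (n + g + δ)·k; here n + g + δ = 0.05.
At the golden rule the marginal product of capital equals n+g+δ: 0.26·k^(0.26−1) = 0.05. Solving, k_gold = (0.26/0.05)^(1/0.74) ≈ 9.2805.
y_gold = 9.2805^0.26 ≈ 1.7847.
c_gold = y_gold − (n+g+δ)·k_gold = 1.7847 − 0.05·9.2805 ≈ 1.3207.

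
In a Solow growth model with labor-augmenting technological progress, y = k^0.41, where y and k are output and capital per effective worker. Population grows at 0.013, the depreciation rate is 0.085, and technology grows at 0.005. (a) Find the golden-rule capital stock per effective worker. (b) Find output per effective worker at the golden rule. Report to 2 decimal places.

(a) k_gold ≈ 10.40; (b) y_gold ≈ 2.61

The effective depreciation rate is n + g + δ = 0.013 + 0.005 + 0.085 = 0.103.
At the golden rule the marginal product of capital equals n+g+δ: 0.41·k^(0.41−1) = 0.103. Solving, k_gold = (0.41/0.103)^(1/0.59) ≈ 10.3958.
y_gold = 10.3958^0.41 ≈ 2.6116.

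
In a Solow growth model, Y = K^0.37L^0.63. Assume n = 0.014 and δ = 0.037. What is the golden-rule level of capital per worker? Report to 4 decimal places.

Break-even investment rate: n + δ = 0.014 + 0.037 = 0.051.
Setting f'(k) = n+δ gives 0.37·k^(0.37−1) = 0.051, hence k_gold = (0.37/0.051)^(1/0.63) ≈ 23.2317.

k_gold ≈ 23.2317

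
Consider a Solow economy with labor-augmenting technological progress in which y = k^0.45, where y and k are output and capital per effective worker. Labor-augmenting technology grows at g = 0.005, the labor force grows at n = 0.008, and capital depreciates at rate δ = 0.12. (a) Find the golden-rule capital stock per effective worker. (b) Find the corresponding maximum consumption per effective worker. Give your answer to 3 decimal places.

n + g + δ = 0.008 + 0.005 + 0.12 = 0.133.
Golden rule sets MPK = n+g+δ: 0.45·k^(0.45−1) = 0.133, so k_gold = (0.45/0.133)^(1/0.55) ≈ 9.1722.
y_gold = 9.1722^0.45 ≈ 2.7109; c_gold = y_gold − 0.133·k_gold ≈ 1.4910.

(a) k_gold ≈ 9.172; (b) c_gold ≈ 1.491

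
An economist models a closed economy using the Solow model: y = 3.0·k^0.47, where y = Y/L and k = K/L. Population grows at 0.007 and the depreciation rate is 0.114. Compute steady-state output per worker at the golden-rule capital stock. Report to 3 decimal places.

y_gold ≈ 26.474

n + δ = 0.007 + 0.114 = 0.121.
Setting f'(k) = n+δ gives 0.47·3.0·k^(0.47−1) = 0.121, hence k_gold = (0.47·3.0/0.121)^(1/0.53) ≈ 102.8346.
Output: y_gold = 3.0·k_gold^0.47 = 3.0·102.8346^0.47 ≈ 26.4744.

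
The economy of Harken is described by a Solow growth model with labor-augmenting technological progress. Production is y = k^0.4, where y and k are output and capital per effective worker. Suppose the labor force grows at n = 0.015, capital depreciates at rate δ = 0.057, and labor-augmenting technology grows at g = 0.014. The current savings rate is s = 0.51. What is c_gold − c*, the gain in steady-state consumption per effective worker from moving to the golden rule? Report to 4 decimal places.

Break-even investment rate: n + g + δ = 0.015 + 0.014 + 0.057 = 0.086.
Current steady state (s = 0.51): k* = (0.51/0.086)^(1/0.6) ≈ 19.4291, y* = 19.4291^0.4 ≈ 3.2763, c* = (1−0.51)·3.2763 ≈ 1.6054.
Maximizing c = f(k) − (n+g+δ)·k gives f'(k) = n+g+δ, i.e. 0.4·k^(0.4−1) = 0.086, so k_gold = (0.4/0.086)^(1/0.6) ≈ 12.9599.
y_gold = 12.9599^0.4 ≈ 2.7864, c_gold = y_gold − 0.086·k_gold ≈ 1.6718.
Gain: Δc = 1.6718 − 1.6054 ≈ 0.0665.

Δc ≈ 0.0665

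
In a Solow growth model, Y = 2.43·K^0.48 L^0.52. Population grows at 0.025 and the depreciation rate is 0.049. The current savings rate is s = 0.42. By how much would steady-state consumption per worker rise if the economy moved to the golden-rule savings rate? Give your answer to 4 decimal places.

Δc ≈ 0.2249

The effective depreciation rate is n + δ = 0.025 + 0.049 = 0.074.
Current steady state (s = 0.42): k* = (0.42·2.43/0.074)^(1/0.52) ≈ 155.4477, y* = 2.43·155.4477^0.48 ≈ 27.3884, c* = (1−0.42)·27.3884 ≈ 15.8853.
Maximizing c = f(k) − (n+δ)·k gives f'(k) = n+δ, i.e. 0.48·2.43·k^(0.48−1) = 0.074, so k_gold = (0.48·2.43/0.074)^(1/0.52) ≈ 200.9589.
y_gold = 2.43·200.9589^0.48 ≈ 30.9812, c_gold = y_gold − 0.074·k_gold ≈ 16.1102.
Gain: Δc = 16.1102 − 15.8853 ≈ 0.2249.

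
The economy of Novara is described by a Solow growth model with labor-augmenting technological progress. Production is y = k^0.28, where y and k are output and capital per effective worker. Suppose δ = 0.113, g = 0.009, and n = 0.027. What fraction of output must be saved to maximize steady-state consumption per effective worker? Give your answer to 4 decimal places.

n + g + δ = 0.027 + 0.009 + 0.113 = 0.149.
At the golden rule MPK = n+g+δ, and in any Cobb-Douglas steady state s = (n+g+δ)·k/y = MPK·k/y = capital's share 0.28.

s_gold = 0.2800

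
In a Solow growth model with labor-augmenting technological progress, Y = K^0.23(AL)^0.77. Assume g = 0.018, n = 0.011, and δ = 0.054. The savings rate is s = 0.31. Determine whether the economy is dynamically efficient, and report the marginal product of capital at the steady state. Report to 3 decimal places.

dynamically inefficient; MPK ≈ 0.062

The effective depreciation rate is n + g + δ = 0.011 + 0.018 + 0.054 = 0.083.
Steady-state k*: s·k^0.23 = 0.083·k gives k* = (0.31/0.083)^(1/0.77) ≈ 5.5364.
MPK = 0.23·5.5364^(-0.77) ≈ 0.0616.
MPK < n+g+δ = 0.083, so the economy is dynamically inefficient (over-saving).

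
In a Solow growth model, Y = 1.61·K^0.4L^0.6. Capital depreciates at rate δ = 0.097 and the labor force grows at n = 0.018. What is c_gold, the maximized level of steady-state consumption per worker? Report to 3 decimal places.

The effective depreciation rate is n + δ = 0.018 + 0.097 = 0.115.
Setting f'(k) = n+δ gives 0.4·1.61·k^(0.4−1) = 0.115, hence k_gold = (0.4·1.61/0.115)^(1/0.6) ≈ 17.6596.
y_gold = 1.61·17.6596^0.4 ≈ 5.0771.
c_gold = y_gold − (n+δ)·k_gold = 5.0771 − 0.115·17.6596 ≈ 3.0463.

c_gold ≈ 3.046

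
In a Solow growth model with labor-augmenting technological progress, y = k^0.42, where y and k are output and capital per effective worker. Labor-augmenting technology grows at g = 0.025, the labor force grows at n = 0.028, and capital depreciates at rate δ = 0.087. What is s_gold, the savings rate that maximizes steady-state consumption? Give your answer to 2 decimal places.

s_gold = 0.42

n + g + δ = 0.028 + 0.025 + 0.087 = 0.14.
At the golden rule MPK = n+g+δ, and in any Cobb-Douglas steady state s = (n+g+δ)·k/y = MPK·k/y = capital's share 0.42.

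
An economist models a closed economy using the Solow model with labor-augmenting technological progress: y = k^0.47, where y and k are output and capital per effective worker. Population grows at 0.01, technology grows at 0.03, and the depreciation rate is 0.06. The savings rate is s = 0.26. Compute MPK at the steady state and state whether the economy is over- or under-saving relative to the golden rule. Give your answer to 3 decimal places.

Break-even investment rate: n + g + δ = 0.01 + 0.03 + 0.06 = 0.1.
Steady-state k*: s·k^0.47 = 0.1·k gives k* = (0.26/0.1)^(1/0.53) ≈ 6.0669.
MPK = 0.47·6.0669^(-0.53) ≈ 0.1808.
MPK > n+g+δ = 0.1, so the economy is dynamically efficient (under-saving).

under-saving; MPK ≈ 0.181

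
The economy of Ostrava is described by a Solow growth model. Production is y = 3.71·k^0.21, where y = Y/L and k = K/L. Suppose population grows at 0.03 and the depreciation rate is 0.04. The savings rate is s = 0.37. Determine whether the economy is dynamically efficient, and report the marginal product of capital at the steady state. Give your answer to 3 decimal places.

Capital per worker breaks even when investment replaces (n + δ)·k; here n + δ = 0.07.
Steady-state k*: s·A·k^0.21 = 0.07·k gives k* = (0.37·3.71/0.07)^(1/0.79) ≈ 43.2561.
MPK = 0.21·3.71·43.2561^(-0.79) ≈ 0.0397.
MPK < n+δ = 0.07, so the economy is dynamically inefficient (over-saving).

dynamically inefficient; MPK ≈ 0.040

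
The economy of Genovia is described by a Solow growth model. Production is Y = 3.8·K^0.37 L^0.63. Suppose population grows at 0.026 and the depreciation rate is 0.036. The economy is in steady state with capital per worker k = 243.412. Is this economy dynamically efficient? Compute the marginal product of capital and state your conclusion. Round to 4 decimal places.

The effective depreciation rate is n + δ = 0.026 + 0.036 = 0.062.
MPK = 0.37·3.8·k^(0.37−1) = 0.37·3.8·243.412^(-0.63) ≈ 0.0441.
MPK < 0.062, so the economy is dynamically inefficient (over-saving).

dynamically inefficient; MPK ≈ 0.0441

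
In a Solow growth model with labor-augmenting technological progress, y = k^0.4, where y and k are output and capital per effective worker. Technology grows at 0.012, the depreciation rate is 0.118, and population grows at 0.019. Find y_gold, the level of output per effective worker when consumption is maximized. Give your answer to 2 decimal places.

y_gold ≈ 1.93

n + g + δ = 0.019 + 0.012 + 0.118 = 0.149.
Setting f'(k) = n+g+δ gives 0.4·k^(0.4−1) = 0.149, hence k_gold = (0.4/0.149)^(1/0.6) ≈ 5.1855.
Output: y_gold = k_gold^0.4 = 5.1855^0.4 ≈ 1.9316.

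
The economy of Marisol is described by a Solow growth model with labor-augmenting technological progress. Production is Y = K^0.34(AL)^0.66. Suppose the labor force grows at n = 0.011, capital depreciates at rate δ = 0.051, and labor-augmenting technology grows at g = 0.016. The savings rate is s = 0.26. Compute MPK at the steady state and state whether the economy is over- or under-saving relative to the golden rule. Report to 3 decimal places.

under-saving; MPK ≈ 0.102

n + g + δ = 0.011 + 0.016 + 0.051 = 0.078.
Steady-state k*: s·k^0.34 = 0.078·k gives k* = (0.26/0.078)^(1/0.66) ≈ 6.1978.
MPK = 0.34·6.1978^(-0.66) ≈ 0.1020.
MPK > n+g+δ = 0.078, so the economy is dynamically efficient (under-saving).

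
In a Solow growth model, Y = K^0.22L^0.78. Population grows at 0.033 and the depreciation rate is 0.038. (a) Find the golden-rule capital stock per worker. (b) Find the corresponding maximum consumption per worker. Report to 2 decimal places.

n + δ = 0.033 + 0.038 = 0.071.
Maximizing c = f(k) − (n+δ)·k gives f'(k) = n+δ, i.e. 0.22·k^(0.22−1) = 0.071, so k_gold = (0.22/0.071)^(1/0.78) ≈ 4.2628.
y_gold = 4.2628^0.22 ≈ 1.3757; c_gold = y_gold − 0.071·k_gold ≈ 1.0731.

(a) k_gold ≈ 4.26; (b) c_gold ≈ 1.07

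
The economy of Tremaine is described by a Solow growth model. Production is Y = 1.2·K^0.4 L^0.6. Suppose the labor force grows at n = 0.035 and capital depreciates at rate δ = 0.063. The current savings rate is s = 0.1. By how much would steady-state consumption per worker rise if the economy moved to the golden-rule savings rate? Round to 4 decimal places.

The effective depreciation rate is n + δ = 0.035 + 0.063 = 0.098.
Current steady state (s = 0.1): k* = (0.1·1.2/0.098)^(1/0.6) ≈ 1.4015, y* = 1.2·1.4015^0.4 ≈ 1.3735, c* = (1−0.1)·1.3735 ≈ 1.2361.
Maximizing c = f(k) − (n+δ)·k gives f'(k) = n+δ, i.e. 0.4·1.2·k^(0.4−1) = 0.098, so k_gold = (0.4·1.2/0.098)^(1/0.6) ≈ 14.1262.
y_gold = 1.2·14.1262^0.4 ≈ 3.4609, c_gold = y_gold − 0.098·k_gold ≈ 2.0766.
Gain: Δc = 2.0766 − 1.2361 ≈ 0.8404.

Δc ≈ 0.8404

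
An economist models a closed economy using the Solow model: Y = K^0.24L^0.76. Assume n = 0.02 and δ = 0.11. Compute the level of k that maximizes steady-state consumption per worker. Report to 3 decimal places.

k_gold ≈ 2.241

The effective depreciation rate is n + δ = 0.02 + 0.11 = 0.13.
Golden rule sets MPK = n+δ: 0.24·k^(0.24−1) = 0.13, so k_gold = (0.24/0.13)^(1/0.76) ≈ 2.2405.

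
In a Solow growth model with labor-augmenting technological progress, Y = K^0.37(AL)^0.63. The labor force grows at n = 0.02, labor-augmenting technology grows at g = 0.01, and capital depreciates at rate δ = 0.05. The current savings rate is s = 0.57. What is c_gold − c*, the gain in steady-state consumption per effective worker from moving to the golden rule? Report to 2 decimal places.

Capital per effective worker breaks even when investment replaces (n + g + δ)·k; here n + g + δ = 0.08.
Current steady state (s = 0.57): k* = (0.57/0.08)^(1/0.63) ≈ 22.5749, y* = 22.5749^0.37 ≈ 3.1684, c* = (1−0.57)·3.1684 ≈ 1.3624.
Golden rule sets MPK = n+g+δ: 0.37·k^(0.37−1) = 0.08, so k_gold = (0.37/0.08)^(1/0.63) ≈ 11.3693.
y_gold = 11.3693^0.37 ≈ 2.4582, c_gold = y_gold − 0.08·k_gold ≈ 1.5487.
Gain: Δc = 1.5487 − 1.3624 ≈ 0.1863.

Δc ≈ 0.19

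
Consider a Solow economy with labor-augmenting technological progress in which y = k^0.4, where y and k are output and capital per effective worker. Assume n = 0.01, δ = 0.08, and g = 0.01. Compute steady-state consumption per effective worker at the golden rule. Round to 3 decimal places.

The effective depreciation rate is n + g + δ = 0.01 + 0.01 + 0.08 = 0.1.
Setting f'(k) = n+g+δ gives 0.4·k^(0.4−1) = 0.1, hence k_gold = (0.4/0.1)^(1/0.6) ≈ 10.0794.
y_gold = 10.0794^0.4 ≈ 2.5198.
c_gold = y_gold − (n+g+δ)·k_gold = 2.5198 − 0.1·10.0794 ≈ 1.5119.

c_gold ≈ 1.512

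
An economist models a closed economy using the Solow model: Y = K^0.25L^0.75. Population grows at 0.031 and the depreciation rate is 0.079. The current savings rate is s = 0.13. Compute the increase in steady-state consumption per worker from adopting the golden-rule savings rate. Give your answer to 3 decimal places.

Capital per worker breaks even when investment replaces (n + δ)·k; here n + δ = 0.11.
Current steady state (s = 0.13): k* = (0.13/0.11)^(1/0.75) ≈ 1.2495, y* = 1.2495^0.25 ≈ 1.0573, c* = (1−0.13)·1.0573 ≈ 0.9198.
At the golden rule the marginal product of capital equals n+δ: 0.25·k^(0.25−1) = 0.11. Solving, k_gold = (0.25/0.11)^(1/0.75) ≈ 2.9881.
y_gold = 2.9881^0.25 ≈ 1.3148, c_gold = y_gold − 0.11·k_gold ≈ 0.9861.
Gain: Δc = 0.9861 − 0.9198 ≈ 0.0663.

Δc ≈ 0.066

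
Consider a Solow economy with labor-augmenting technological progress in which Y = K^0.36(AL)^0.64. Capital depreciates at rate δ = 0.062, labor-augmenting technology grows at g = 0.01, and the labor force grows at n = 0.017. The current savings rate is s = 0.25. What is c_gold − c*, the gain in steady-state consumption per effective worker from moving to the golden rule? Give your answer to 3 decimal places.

Δc ≈ 0.064

n + g + δ = 0.017 + 0.01 + 0.062 = 0.089.
Current steady state (s = 0.25): k* = (0.25/0.089)^(1/0.64) ≈ 5.0218, y* = 5.0218^0.36 ≈ 1.7878, c* = (1−0.25)·1.7878 ≈ 1.3408.
Maximizing c = f(k) − (n+g+δ)·k gives f'(k) = n+g+δ, i.e. 0.36·k^(0.36−1) = 0.089, so k_gold = (0.36/0.089)^(1/0.64) ≈ 8.8777.
y_gold = 8.8777^0.36 ≈ 2.1948, c_gold = y_gold − 0.089·k_gold ≈ 1.4047.
Gain: Δc = 1.4047 − 1.3408 ≈ 0.0638.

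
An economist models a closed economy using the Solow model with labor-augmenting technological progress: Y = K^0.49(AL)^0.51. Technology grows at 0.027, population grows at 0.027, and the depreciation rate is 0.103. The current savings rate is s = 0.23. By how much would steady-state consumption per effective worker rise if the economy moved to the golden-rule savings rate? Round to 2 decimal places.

The effective depreciation rate is n + g + δ = 0.027 + 0.027 + 0.103 = 0.157.
Current steady state (s = 0.23): k* = (0.23/0.157)^(1/0.51) ≈ 2.1142, y* = 2.1142^0.49 ≈ 1.4432, c* = (1−0.23)·1.4432 ≈ 1.1113.
At the golden rule the marginal product of capital equals n+g+δ: 0.49·k^(0.49−1) = 0.157. Solving, k_gold = (0.49/0.157)^(1/0.51) ≈ 9.3156.
y_gold = 9.3156^0.49 ≈ 2.9848, c_gold = y_gold − 0.157·k_gold ≈ 1.5222.
Gain: Δc = 1.5222 − 1.1113 ≈ 0.4110.

Δc ≈ 0.41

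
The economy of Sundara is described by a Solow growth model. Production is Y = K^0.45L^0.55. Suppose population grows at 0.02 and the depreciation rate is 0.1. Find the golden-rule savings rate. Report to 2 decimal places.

The effective depreciation rate is n + δ = 0.02 + 0.1 = 0.12.
At the golden rule MPK = n+δ, and in any Cobb-Douglas steady state s = (n+δ)·k/y = MPK·k/y = capital's share 0.45.

s_gold = 0.45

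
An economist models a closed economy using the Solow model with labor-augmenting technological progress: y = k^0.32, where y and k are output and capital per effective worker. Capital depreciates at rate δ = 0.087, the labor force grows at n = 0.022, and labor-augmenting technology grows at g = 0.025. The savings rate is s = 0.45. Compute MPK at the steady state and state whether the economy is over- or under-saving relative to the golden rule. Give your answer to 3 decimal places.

Break-even investment rate: n + g + δ = 0.022 + 0.025 + 0.087 = 0.134.
Steady-state k*: s·k^0.32 = 0.134·k gives k* = (0.45/0.134)^(1/0.68) ≈ 5.9387.
MPK = 0.32·5.9387^(-0.68) ≈ 0.0953.
MPK < n+g+δ = 0.134, so the economy is dynamically inefficient (over-saving).

over-saving; MPK ≈ 0.095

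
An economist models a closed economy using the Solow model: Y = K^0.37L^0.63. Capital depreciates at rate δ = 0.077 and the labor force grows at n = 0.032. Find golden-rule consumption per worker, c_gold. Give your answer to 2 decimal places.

c_gold ≈ 1.29

Break-even investment rate: n + δ = 0.032 + 0.077 = 0.109.
Golden rule sets MPK = n+δ: 0.37·k^(0.37−1) = 0.109, so k_gold = (0.37/0.109)^(1/0.63) ≈ 6.9583.
y_gold = 6.9583^0.37 ≈ 2.0499.
c_gold = y_gold − (n+δ)·k_gold = 2.0499 − 0.109·6.9583 ≈ 1.2914.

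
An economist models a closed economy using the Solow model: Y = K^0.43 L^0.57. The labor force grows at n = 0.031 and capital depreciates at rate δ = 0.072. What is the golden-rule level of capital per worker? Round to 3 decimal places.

k_gold ≈ 12.269

The effective depreciation rate is n + δ = 0.031 + 0.072 = 0.103.
Setting f'(k) = n+δ gives 0.43·k^(0.43−1) = 0.103, hence k_gold = (0.43/0.103)^(1/0.57) ≈ 12.2695.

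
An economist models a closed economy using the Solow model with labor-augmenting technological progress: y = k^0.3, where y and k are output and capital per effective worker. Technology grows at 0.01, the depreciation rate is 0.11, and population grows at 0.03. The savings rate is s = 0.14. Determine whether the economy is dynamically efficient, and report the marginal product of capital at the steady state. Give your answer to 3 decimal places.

dynamically efficient; MPK ≈ 0.321

Break-even investment rate: n + g + δ = 0.03 + 0.01 + 0.11 = 0.15.
Steady-state k*: s·k^0.3 = 0.15·k gives k* = (0.14/0.15)^(1/0.7) ≈ 0.9061.
MPK = 0.3·0.9061^(-0.7) ≈ 0.3214.
MPK > n+g+δ = 0.15, so the economy is dynamically efficient (under-saving).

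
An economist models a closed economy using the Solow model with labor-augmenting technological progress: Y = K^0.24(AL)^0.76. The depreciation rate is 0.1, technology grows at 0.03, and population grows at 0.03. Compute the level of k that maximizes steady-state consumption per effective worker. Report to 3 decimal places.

Capital per effective worker breaks even when investment replaces (n + g + δ)·k; here n + g + δ = 0.16.
Setting f'(k) = n+g+δ gives 0.24·k^(0.24−1) = 0.16, hence k_gold = (0.24/0.16)^(1/0.76) ≈ 1.7049.

k_gold ≈ 1.705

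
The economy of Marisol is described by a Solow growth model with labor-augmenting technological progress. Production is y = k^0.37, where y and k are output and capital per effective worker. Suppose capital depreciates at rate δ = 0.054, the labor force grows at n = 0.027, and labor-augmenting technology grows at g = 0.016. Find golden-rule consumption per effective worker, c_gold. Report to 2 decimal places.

The effective depreciation rate is n + g + δ = 0.027 + 0.016 + 0.054 = 0.097.
Setting f'(k) = n+g+δ gives 0.37·k^(0.37−1) = 0.097, hence k_gold = (0.37/0.097)^(1/0.63) ≈ 8.3735.
y_gold = 8.3735^0.37 ≈ 2.1952.
c_gold = y_gold − (n+g+δ)·k_gold = 2.1952 − 0.097·8.3735 ≈ 1.3830.

c_gold ≈ 1.38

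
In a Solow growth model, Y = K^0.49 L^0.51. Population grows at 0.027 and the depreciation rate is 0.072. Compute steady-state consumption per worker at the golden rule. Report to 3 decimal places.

Capital per worker breaks even when investment replaces (n + δ)·k; here n + δ = 0.099.
Setting f'(k) = n+δ gives 0.49·k^(0.49−1) = 0.099, hence k_gold = (0.49/0.099)^(1/0.51) ≈ 23.0083.
y_gold = 23.0083^0.49 ≈ 4.6486.
c_gold = y_gold − (n+δ)·k_gold = 4.6486 − 0.099·23.0083 ≈ 2.3708.

c_gold ≈ 2.371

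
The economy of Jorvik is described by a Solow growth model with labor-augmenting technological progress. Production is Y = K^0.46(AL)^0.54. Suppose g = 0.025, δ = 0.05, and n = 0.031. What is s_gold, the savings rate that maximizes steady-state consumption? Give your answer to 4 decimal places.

Break-even investment rate: n + g + δ = 0.031 + 0.025 + 0.05 = 0.106.
At the golden rule MPK = n+g+δ, and in any Cobb-Douglas steady state s = (n+g+δ)·k/y = MPK·k/y = capital's share 0.46.

s_gold = 0.4600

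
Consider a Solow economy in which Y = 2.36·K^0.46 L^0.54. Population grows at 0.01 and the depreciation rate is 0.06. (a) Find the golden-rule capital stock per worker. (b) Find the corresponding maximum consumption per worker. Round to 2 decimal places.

(a) k_gold ≈ 160.24; (b) c_gold ≈ 13.17

n + δ = 0.01 + 0.06 = 0.07.
At the golden rule the marginal product of capital equals n+δ: 0.46·2.36·k^(0.46−1) = 0.07. Solving, k_gold = (0.46·2.36/0.07)^(1/0.54) ≈ 160.2369.
y_gold = 2.36·160.2369^0.46 ≈ 24.3839; c_gold = y_gold − 0.07·k_gold ≈ 13.1673.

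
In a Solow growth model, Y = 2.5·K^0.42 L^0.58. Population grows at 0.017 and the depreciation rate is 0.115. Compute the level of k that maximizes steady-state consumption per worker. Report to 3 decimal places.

n + δ = 0.017 + 0.115 = 0.132.
Setting f'(k) = n+δ gives 0.42·2.5·k^(0.42−1) = 0.132, hence k_gold = (0.42·2.5/0.132)^(1/0.58) ≈ 35.7096.

k_gold ≈ 35.710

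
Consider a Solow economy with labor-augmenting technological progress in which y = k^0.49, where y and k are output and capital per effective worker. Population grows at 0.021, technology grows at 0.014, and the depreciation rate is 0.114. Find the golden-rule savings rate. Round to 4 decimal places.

Break-even investment rate: n + g + δ = 0.021 + 0.014 + 0.114 = 0.149.
At the golden rule MPK = n+g+δ, and in any Cobb-Douglas steady state s = (n+g+δ)·k/y = MPK·k/y = capital's share 0.49.

s_gold = 0.4900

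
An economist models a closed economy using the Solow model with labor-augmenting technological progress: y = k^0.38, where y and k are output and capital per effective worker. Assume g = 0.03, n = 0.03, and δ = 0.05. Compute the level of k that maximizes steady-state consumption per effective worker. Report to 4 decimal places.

k_gold ≈ 7.3854

The effective depreciation rate is n + g + δ = 0.03 + 0.03 + 0.05 = 0.11.
Golden rule sets MPK = n+g+δ: 0.38·k^(0.38−1) = 0.11, so k_gold = (0.38/0.11)^(1/0.62) ≈ 7.3854.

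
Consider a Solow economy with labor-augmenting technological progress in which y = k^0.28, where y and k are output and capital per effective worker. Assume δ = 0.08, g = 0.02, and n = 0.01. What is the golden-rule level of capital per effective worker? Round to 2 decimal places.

The effective depreciation rate is n + g + δ = 0.01 + 0.02 + 0.08 = 0.11.
Maximizing c = f(k) − (n+g+δ)·k gives f'(k) = n+g+δ, i.e. 0.28·k^(0.28−1) = 0.11, so k_gold = (0.28/0.11)^(1/0.72) ≈ 3.6607.

k_gold ≈ 3.66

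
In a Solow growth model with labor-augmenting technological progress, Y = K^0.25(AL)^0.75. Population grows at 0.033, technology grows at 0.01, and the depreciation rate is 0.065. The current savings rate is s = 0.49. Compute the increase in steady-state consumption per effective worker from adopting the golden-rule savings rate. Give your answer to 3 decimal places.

The effective depreciation rate is n + g + δ = 0.033 + 0.01 + 0.065 = 0.108.
Current steady state (s = 0.49): k* = (0.49/0.108)^(1/0.75) ≈ 7.5110, y* = 7.5110^0.25 ≈ 1.6555, c* = (1−0.49)·1.6555 ≈ 0.8443.
At the golden rule the marginal product of capital equals n+g+δ: 0.25·k^(0.25−1) = 0.108. Solving, k_gold = (0.25/0.108)^(1/0.75) ≈ 3.0621.
y_gold = 3.0621^0.25 ≈ 1.3228, c_gold = y_gold − 0.108·k_gold ≈ 0.9921.
Gain: Δc = 0.9921 − 0.8443 ≈ 0.1478.

Δc ≈ 0.148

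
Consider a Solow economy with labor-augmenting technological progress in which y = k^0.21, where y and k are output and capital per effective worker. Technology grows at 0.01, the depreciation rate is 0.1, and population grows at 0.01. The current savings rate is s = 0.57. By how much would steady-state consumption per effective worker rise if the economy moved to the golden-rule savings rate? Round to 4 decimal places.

Δc ≈ 0.2661

The effective depreciation rate is n + g + δ = 0.01 + 0.01 + 0.1 = 0.12.
Current steady state (s = 0.57): k* = (0.57/0.12)^(1/0.79) ≈ 7.1874, y* = 7.1874^0.21 ≈ 1.5131, c* = (1−0.57)·1.5131 ≈ 0.6507.
Golden rule sets MPK = n+g+δ: 0.21·k^(0.21−1) = 0.12, so k_gold = (0.21/0.12)^(1/0.79) ≈ 2.0307.
y_gold = 2.0307^0.21 ≈ 1.1604, c_gold = y_gold − 0.12·k_gold ≈ 0.9167.
Gain: Δc = 0.9167 − 0.6507 ≈ 0.2661.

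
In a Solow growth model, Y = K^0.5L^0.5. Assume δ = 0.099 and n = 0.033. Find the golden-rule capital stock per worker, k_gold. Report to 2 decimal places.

The effective depreciation rate is n + δ = 0.033 + 0.099 = 0.132.
At the golden rule the marginal product of capital equals n+δ: 0.5·k^(0.5−1) = 0.132. Solving, k_gold = (0.5/0.132)^(1/0.5) ≈ 14.3480.

k_gold ≈ 14.35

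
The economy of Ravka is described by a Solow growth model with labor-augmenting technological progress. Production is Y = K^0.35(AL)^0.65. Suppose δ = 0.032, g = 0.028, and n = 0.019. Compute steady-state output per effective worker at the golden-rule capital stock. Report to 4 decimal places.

Capital per effective worker breaks even when investment replaces (n + g + δ)·k; here n + g + δ = 0.079.
Setting f'(k) = n+g+δ gives 0.35·k^(0.35−1) = 0.079, hence k_gold = (0.35/0.079)^(1/0.65) ≈ 9.8747.
Output: y_gold = k_gold^0.35 = 9.8747^0.35 ≈ 2.2289.

y_gold ≈ 2.2289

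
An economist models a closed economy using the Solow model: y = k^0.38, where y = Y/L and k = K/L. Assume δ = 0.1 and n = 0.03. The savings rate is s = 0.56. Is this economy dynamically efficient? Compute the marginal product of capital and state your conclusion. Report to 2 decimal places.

Break-even investment rate: n + δ = 0.03 + 0.1 = 0.13.
Steady-state k*: s·k^0.38 = 0.13·k gives k* = (0.56/0.13)^(1/0.62) ≈ 10.5433.
MPK = 0.38·10.5433^(-0.62) ≈ 0.0882.
MPK < n+δ = 0.13, so the economy is dynamically inefficient (over-saving).

dynamically inefficient; MPK ≈ 0.09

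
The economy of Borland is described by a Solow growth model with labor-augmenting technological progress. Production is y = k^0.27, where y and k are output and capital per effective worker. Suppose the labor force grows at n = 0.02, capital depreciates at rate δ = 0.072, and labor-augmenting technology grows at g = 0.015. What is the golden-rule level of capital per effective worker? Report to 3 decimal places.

k_gold ≈ 3.554

n + g + δ = 0.02 + 0.015 + 0.072 = 0.107.
Setting f'(k) = n+g+δ gives 0.27·k^(0.27−1) = 0.107, hence k_gold = (0.27/0.107)^(1/0.73) ≈ 3.5535.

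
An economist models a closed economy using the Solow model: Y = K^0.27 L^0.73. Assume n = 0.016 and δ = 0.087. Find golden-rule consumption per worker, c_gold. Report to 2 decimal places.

The effective depreciation rate is n + δ = 0.016 + 0.087 = 0.103.
At the golden rule the marginal product of capital equals n+δ: 0.27·k^(0.27−1) = 0.103. Solving, k_gold = (0.27/0.103)^(1/0.73) ≈ 3.7439.
y_gold = 3.7439^0.27 ≈ 1.4282.
c_gold = y_gold − (n+δ)·k_gold = 1.4282 − 0.103·3.7439 ≈ 1.0426.

c_gold ≈ 1.04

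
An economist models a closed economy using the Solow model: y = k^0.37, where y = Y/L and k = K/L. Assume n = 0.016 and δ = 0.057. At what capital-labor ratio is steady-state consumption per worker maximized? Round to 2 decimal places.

k_gold ≈ 13.15

The effective depreciation rate is n + δ = 0.016 + 0.057 = 0.073.
Golden rule sets MPK = n+δ: 0.37·k^(0.37−1) = 0.073, so k_gold = (0.37/0.073)^(1/0.63) ≈ 13.1479.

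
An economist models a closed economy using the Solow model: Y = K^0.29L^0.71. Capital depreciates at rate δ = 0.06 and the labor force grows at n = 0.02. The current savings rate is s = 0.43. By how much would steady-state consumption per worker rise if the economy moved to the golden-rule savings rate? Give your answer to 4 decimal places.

Δc ≈ 0.0685

n + δ = 0.02 + 0.06 = 0.08.
Current steady state (s = 0.43): k* = (0.43/0.08)^(1/0.71) ≈ 10.6832, y* = 10.6832^0.29 ≈ 1.9876, c* = (1−0.43)·1.9876 ≈ 1.1329.
Golden rule sets MPK = n+δ: 0.29·k^(0.29−1) = 0.08, so k_gold = (0.29/0.08)^(1/0.71) ≈ 6.1342.
y_gold = 6.1342^0.29 ≈ 1.6922, c_gold = y_gold − 0.08·k_gold ≈ 1.2015.
Gain: Δc = 1.2015 − 1.1329 ≈ 0.0685.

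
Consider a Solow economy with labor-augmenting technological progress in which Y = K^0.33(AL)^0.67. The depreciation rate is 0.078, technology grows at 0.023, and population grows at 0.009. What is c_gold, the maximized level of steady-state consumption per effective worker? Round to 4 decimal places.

Capital per effective worker breaks even when investment replaces (n + g + δ)·k; here n + g + δ = 0.11.
At the golden rule the marginal product of capital equals n+g+δ: 0.33·k^(0.33−1) = 0.11. Solving, k_gold = (0.33/0.11)^(1/0.67) ≈ 5.1537.
y_gold = 5.1537^0.33 ≈ 1.7179.
c_gold = y_gold − (n+g+δ)·k_gold = 1.7179 − 0.11·5.1537 ≈ 1.1510.

c_gold ≈ 1.1510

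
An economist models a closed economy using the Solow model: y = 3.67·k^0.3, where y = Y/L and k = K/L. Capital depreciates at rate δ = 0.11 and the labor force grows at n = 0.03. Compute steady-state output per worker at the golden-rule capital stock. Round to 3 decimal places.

The effective depreciation rate is n + δ = 0.03 + 0.11 = 0.14.
Setting f'(k) = n+δ gives 0.3·3.67·k^(0.3−1) = 0.14, hence k_gold = (0.3·3.67/0.14)^(1/0.7) ≈ 19.0333.
Output: y_gold = 3.67·k_gold^0.3 = 3.67·19.0333^0.3 ≈ 8.8822.

y_gold ≈ 8.882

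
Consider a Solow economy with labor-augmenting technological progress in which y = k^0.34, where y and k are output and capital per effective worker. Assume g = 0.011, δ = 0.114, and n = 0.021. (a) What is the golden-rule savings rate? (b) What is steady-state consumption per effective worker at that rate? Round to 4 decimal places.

Capital per effective worker breaks even when investment replaces (n + g + δ)·k; here n + g + δ = 0.146.
For Cobb-Douglas, s_gold equals capital's share: s_gold = 0.34.
At the golden rule the marginal product of capital equals n+g+δ: 0.34·k^(0.34−1) = 0.146. Solving, k_gold = (0.34/0.146)^(1/0.66) ≈ 3.5996.
y_gold = 3.5996^0.34 ≈ 1.5457; c_gold = (1−0.34)·y_gold ≈ 1.0202.

(a) s_gold = 0.3400; (b) c_gold ≈ 1.0202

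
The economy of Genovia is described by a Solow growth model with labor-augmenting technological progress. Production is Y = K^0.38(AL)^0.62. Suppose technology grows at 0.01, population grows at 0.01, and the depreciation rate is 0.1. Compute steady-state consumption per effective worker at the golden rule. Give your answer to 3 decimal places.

c_gold ≈ 1.257

Break-even investment rate: n + g + δ = 0.01 + 0.01 + 0.1 = 0.12.
Golden rule sets MPK = n+g+δ: 0.38·k^(0.38−1) = 0.12, so k_gold = (0.38/0.12)^(1/0.62) ≈ 6.4183.
y_gold = 6.4183^0.38 ≈ 2.0268.
c_gold = y_gold − (n+g+δ)·k_gold = 2.0268 − 0.12·6.4183 ≈ 1.2566.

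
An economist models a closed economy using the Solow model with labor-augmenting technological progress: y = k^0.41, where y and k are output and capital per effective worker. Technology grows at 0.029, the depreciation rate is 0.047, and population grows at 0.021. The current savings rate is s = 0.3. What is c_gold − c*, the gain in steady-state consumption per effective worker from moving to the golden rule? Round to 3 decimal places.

n + g + δ = 0.021 + 0.029 + 0.047 = 0.097.
Current steady state (s = 0.3): k* = (0.3/0.097)^(1/0.59) ≈ 6.7780, y* = 6.7780^0.41 ≈ 2.1915, c* = (1−0.3)·2.1915 ≈ 1.5341.
Setting f'(k) = n+g+δ gives 0.41·k^(0.41−1) = 0.097, hence k_gold = (0.41/0.097)^(1/0.59) ≈ 11.5090.
y_gold = 11.5090^0.41 ≈ 2.7229, c_gold = y_gold − 0.097·k_gold ≈ 1.6065.
Gain: Δc = 1.6065 − 1.5341 ≈ 0.0724.

Δc ≈ 0.072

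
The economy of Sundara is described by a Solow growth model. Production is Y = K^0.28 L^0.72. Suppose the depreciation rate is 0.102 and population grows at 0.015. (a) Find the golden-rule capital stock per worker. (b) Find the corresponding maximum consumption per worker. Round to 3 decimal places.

n + δ = 0.015 + 0.102 = 0.117.
Golden rule sets MPK = n+δ: 0.28·k^(0.28−1) = 0.117, so k_gold = (0.28/0.117)^(1/0.72) ≈ 3.3601.
y_gold = 3.3601^0.28 ≈ 1.4040; c_gold = y_gold − 0.117·k_gold ≈ 1.0109.

(a) k_gold ≈ 3.360; (b) c_gold ≈ 1.011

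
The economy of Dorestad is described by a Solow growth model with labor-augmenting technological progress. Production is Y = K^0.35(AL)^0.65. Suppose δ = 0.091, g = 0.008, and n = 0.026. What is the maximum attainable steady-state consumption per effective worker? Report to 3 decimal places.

c_gold ≈ 1.132

The effective depreciation rate is n + g + δ = 0.026 + 0.008 + 0.091 = 0.125.
Maximizing c = f(k) − (n+g+δ)·k gives f'(k) = n+g+δ, i.e. 0.35·k^(0.35−1) = 0.125, so k_gold = (0.35/0.125)^(1/0.65) ≈ 4.8746.
y_gold = 4.8746^0.35 ≈ 1.7409.
c_gold = y_gold − (n+g+δ)·k_gold = 1.7409 − 0.125·4.8746 ≈ 1.1316.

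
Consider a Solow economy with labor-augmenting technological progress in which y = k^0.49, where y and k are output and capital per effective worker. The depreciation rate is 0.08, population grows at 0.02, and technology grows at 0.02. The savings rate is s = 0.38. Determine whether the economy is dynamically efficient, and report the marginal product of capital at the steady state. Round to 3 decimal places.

dynamically efficient; MPK ≈ 0.155

The effective depreciation rate is n + g + δ = 0.02 + 0.02 + 0.08 = 0.12.
Steady-state k*: s·k^0.49 = 0.12·k gives k* = (0.38/0.12)^(1/0.51) ≈ 9.5846.
MPK = 0.49·9.5846^(-0.51) ≈ 0.1547.
MPK > n+g+δ = 0.12, so the economy is dynamically efficient (under-saving).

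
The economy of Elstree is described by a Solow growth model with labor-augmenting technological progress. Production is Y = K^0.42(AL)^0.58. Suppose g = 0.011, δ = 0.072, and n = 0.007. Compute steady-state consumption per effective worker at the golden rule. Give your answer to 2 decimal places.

The effective depreciation rate is n + g + δ = 0.007 + 0.011 + 0.072 = 0.09.
Setting f'(k) = n+g+δ gives 0.42·k^(0.42−1) = 0.09, hence k_gold = (0.42/0.09)^(1/0.58) ≈ 14.2384.
y_gold = 14.2384^0.42 ≈ 3.0511.
c_gold = y_gold − (n+g+δ)·k_gold = 3.0511 − 0.09·14.2384 ≈ 1.7696.

c_gold ≈ 1.77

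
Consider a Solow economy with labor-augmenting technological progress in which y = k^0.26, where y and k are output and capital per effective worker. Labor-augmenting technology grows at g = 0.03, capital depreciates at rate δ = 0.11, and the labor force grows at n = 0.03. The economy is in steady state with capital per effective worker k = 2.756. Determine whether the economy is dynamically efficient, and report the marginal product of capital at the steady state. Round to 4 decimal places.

dynamically inefficient; MPK ≈ 0.1228

Capital per effective worker breaks even when investment replaces (n + g + δ)·k; here n + g + δ = 0.17.
MPK = 0.26·k^(0.26−1) = 0.26·2.756^(-0.74) ≈ 0.1228.
MPK < 0.17, so the economy is dynamically inefficient (over-saving).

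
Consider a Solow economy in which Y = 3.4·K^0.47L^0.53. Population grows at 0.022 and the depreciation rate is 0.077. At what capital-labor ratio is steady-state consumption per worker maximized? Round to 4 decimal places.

k_gold ≈ 190.1670

Capital per worker breaks even when investment replaces (n + δ)·k; here n + δ = 0.099.
At the golden rule the marginal product of capital equals n+δ: 0.47·3.4·k^(0.47−1) = 0.099. Solving, k_gold = (0.47·3.4/0.099)^(1/0.53) ≈ 190.1670.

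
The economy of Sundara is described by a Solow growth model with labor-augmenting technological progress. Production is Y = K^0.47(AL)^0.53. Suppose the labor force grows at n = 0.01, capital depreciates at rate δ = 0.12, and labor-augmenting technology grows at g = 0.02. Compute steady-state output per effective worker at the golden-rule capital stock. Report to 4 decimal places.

Break-even investment rate: n + g + δ = 0.01 + 0.02 + 0.12 = 0.15.
Golden rule sets MPK = n+g+δ: 0.47·k^(0.47−1) = 0.15, so k_gold = (0.47/0.15)^(1/0.53) ≈ 8.6270.
Output: y_gold = k_gold^0.47 = 8.6270^0.47 ≈ 2.7533.

y_gold ≈ 2.7533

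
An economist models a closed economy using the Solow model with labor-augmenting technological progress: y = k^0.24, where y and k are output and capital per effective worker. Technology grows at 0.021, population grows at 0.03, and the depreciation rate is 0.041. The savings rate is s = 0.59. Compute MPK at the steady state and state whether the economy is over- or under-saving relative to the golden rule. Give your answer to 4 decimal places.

Break-even investment rate: n + g + δ = 0.03 + 0.021 + 0.041 = 0.092.
Steady-state k*: s·k^0.24 = 0.092·k gives k* = (0.59/0.092)^(1/0.76) ≈ 11.5326.
MPK = 0.24·11.5326^(-0.76) ≈ 0.0374.
MPK < n+g+δ = 0.092, so the economy is dynamically inefficient (over-saving).

over-saving; MPK ≈ 0.0374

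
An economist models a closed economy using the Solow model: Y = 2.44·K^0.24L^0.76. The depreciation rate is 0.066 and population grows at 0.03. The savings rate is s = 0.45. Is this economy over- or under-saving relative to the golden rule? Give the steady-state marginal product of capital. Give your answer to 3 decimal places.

over-saving; MPK ≈ 0.051

n + δ = 0.03 + 0.066 = 0.096.
Steady-state k*: s·A·k^0.24 = 0.096·k gives k* = (0.45·2.44/0.096)^(1/0.76) ≈ 24.6911.
MPK = 0.24·2.44·24.6911^(-0.76) ≈ 0.0512.
MPK < n+δ = 0.096, so the economy is dynamically inefficient (over-saving).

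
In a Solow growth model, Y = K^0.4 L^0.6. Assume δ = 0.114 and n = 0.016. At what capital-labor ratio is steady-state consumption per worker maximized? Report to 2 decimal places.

Break-even investment rate: n + δ = 0.016 + 0.114 = 0.13.
Golden rule sets MPK = n+δ: 0.4·k^(0.4−1) = 0.13, so k_gold = (0.4/0.13)^(1/0.6) ≈ 6.5092.

k_gold ≈ 6.51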